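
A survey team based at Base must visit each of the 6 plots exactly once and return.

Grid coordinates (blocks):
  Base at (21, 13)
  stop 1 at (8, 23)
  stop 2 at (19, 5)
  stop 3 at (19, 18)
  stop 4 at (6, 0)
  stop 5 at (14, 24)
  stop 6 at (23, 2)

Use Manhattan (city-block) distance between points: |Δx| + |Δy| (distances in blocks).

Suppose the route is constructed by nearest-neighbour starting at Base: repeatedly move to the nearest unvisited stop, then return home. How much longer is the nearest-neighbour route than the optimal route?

2 blocks longer than the optimal tour.

Base: stop 3=7, stop 2=10, stop 6=13, stop 5=18, stop 1=23, stop 4=28 ⇒ stop 3
stop 3: stop 5=11, stop 2=13, stop 1=16, stop 6=20, stop 4=31 ⇒ stop 5
stop 5: stop 1=7, stop 2=24, stop 6=31, stop 4=32 ⇒ stop 1
stop 1: stop 4=25, stop 2=29, stop 6=36 ⇒ stop 4
stop 4: stop 2=18, stop 6=19 ⇒ stop 2
stop 2: stop 6=7 ⇒ stop 6
NN route Base → stop 3 → stop 5 → stop 1 → stop 4 → stop 2 → stop 6 → Base costs 88.
Optimal: Base → stop 2 → stop 6 → stop 4 → stop 1 → stop 5 → stop 3 → Base costs 86 (by enumerating all 360 distinct tours).
Excess = 88 − 86 = 2.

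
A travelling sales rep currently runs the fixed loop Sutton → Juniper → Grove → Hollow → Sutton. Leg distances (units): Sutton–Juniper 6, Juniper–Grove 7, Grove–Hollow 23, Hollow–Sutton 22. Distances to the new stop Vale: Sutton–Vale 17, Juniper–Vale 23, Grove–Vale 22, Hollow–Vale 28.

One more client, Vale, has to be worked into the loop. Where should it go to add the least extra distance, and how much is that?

+23 — insert Vale between Hollow and Sutton.

Insertion cost between consecutive stops i–j is d(i,Vale) + d(Vale,j) − d(i,j):
  between Sutton and Juniper: 17 + 23 − 6 = 34
  between Juniper and Grove: 23 + 22 − 7 = 38
  between Grove and Hollow: 22 + 28 − 23 = 27
  between Hollow and Sutton: 28 + 17 − 22 = 23
Cheapest insertion is between Hollow and Sutton, adding 23.
New total = 58 + 23 = 81.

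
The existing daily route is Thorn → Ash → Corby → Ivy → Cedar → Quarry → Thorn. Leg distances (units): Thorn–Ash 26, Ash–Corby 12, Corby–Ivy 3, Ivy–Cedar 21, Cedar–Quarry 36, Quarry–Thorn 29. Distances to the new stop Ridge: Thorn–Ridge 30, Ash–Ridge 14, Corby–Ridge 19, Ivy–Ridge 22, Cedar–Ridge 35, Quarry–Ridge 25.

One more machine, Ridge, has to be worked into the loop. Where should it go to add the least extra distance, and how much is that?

Adding 18 by placing Ridge on the Thorn–Ash leg.

Insertion cost between consecutive stops i–j is d(i,Ridge) + d(Ridge,j) − d(i,j):
  between Thorn and Ash: 30 + 14 − 26 = 18
  between Ash and Corby: 14 + 19 − 12 = 21
  between Corby and Ivy: 19 + 22 − 3 = 38
  between Ivy and Cedar: 22 + 35 − 21 = 36
  between Cedar and Quarry: 35 + 25 − 36 = 24
  between Quarry and Thorn: 25 + 30 − 29 = 26
Cheapest insertion is between Thorn and Ash, adding 18.
New total = 127 + 18 = 145.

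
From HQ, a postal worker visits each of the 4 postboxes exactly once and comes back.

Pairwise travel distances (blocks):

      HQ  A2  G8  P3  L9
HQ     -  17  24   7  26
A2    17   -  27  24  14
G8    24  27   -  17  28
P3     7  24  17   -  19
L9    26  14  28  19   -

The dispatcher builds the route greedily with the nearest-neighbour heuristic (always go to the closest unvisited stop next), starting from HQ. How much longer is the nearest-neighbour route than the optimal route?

From HQ: P3=7, A2=17, G8=24, L9=26 → choose P3 (7).
From P3: G8=17, L9=19, A2=24 → choose G8 (17).
From G8: A2=27, L9=28 → choose A2 (27).
From A2: L9=14 → choose L9 (14).
NN route HQ → P3 → G8 → A2 → L9 → HQ costs 91.
Optimal: HQ → A2 → L9 → G8 → P3 → HQ costs 83 (by enumerating all 12 distinct tours).
Excess = 91 − 83 = 8.

Excess over optimum: 8 blocks.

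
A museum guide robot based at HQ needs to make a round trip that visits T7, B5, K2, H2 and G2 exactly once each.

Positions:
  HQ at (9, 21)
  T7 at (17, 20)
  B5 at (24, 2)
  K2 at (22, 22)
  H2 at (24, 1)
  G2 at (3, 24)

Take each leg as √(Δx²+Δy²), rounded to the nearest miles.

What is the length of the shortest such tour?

HQ - T7 - B5 - K2 - H2 - G2 - HQ: 8+19+20+21+31+7 = 106
HQ - T7 - B5 - K2 - G2 - H2 - HQ: 8+19+20+19+31+25 = 122
HQ - T7 - B5 - H2 - K2 - G2 - HQ: 8+19+1+21+19+7 = 75
HQ - T7 - B5 - H2 - G2 - K2 - HQ: 8+19+1+31+19+13 = 91
HQ - T7 - B5 - G2 - K2 - H2 - HQ: 8+19+30+19+21+25 = 122
HQ - T7 - B5 - G2 - H2 - K2 - HQ: 8+19+30+31+21+13 = 122
HQ - T7 - K2 - B5 - H2 - G2 - HQ: 8+5+20+1+31+7 = 72
HQ - T7 - K2 - B5 - G2 - H2 - HQ: 8+5+20+30+31+25 = 119
HQ - T7 - K2 - H2 - B5 - G2 - HQ: 8+5+21+1+30+7 = 72
HQ - T7 - K2 - H2 - G2 - B5 - HQ: 8+5+21+31+30+24 = 119
HQ - T7 - K2 - G2 - B5 - H2 - HQ: 8+5+19+30+1+25 = 88
HQ - T7 - K2 - G2 - H2 - B5 - HQ: 8+5+19+31+1+24 = 88
HQ - T7 - H2 - B5 - K2 - G2 - HQ: 8+20+1+20+19+7 = 75
HQ - T7 - H2 - B5 - G2 - K2 - HQ: 8+20+1+30+19+13 = 91
… (46 more)
The minimum is 72.
One optimal route: HQ → T7 → K2 → B5 → H2 → G2 → HQ (or its reverse).

Minimum total distance: 72 miles.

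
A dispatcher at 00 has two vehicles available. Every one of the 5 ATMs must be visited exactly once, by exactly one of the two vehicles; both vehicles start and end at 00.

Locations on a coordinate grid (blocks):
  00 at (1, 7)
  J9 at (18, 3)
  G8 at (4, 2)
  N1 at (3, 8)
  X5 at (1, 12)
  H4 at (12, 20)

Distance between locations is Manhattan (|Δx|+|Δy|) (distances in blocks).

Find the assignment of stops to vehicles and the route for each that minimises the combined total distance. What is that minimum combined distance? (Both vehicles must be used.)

Check every non-empty split of the stops between the two vehicles; for each half take its own optimal tour:
  {J9} + {G8, N1, X5, H4}: 42 + 60 = 102
  {G8} + {J9, N1, X5, H4}: 16 + 70 = 86
  {J9, G8} + {N1, X5, H4}: 44 + 48 = 92
  {N1} + {J9, G8, X5, H4}: 6 + 70 = 76
  {J9, N1} + {G8, X5, H4}: 44 + 58 = 102
  {G8, N1} + {J9, X5, H4}: 18 + 68 = 86
  … (15 splits in total)
Best: vehicle 1 00 → N1 → 00 = 6; vehicle 2 00 → G8 → J9 → H4 → X5 → 00 = 70; combined 76.

76 blocks — the smallest possible combined total.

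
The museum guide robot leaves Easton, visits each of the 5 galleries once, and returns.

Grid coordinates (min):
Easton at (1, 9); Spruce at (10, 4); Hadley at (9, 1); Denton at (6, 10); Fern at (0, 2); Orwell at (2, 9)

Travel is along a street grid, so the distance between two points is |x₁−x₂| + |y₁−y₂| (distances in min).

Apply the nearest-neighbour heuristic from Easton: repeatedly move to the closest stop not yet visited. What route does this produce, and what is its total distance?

Total distance 38 min via the nearest-neighbour route Easton → Orwell → Denton → Spruce → Hadley → Fern → Easton.

At Easton the remaining stops are Orwell 1, Denton 6, Fern 8, Spruce 14, Hadley 16; go to Orwell.
At Orwell the remaining stops are Denton 5, Fern 9, Spruce 13, Hadley 15; go to Denton.
At Denton the remaining stops are Spruce 10, Hadley 12, Fern 14; go to Spruce.
At Spruce the remaining stops are Hadley 4, Fern 12; go to Hadley.
At Hadley the remaining stops are Fern 10; go to Fern.
Return Fern→Easton: 8.
Total = 1 + 5 + 10 + 4 + 10 + 8 = 38.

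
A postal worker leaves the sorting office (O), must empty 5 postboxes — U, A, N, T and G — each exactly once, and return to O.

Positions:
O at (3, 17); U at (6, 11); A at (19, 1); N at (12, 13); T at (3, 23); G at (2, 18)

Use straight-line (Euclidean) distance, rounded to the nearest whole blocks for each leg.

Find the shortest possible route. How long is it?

56 blocks — the shortest possible round trip.

There are 60 distinct closed tours to check (reversals are equivalent).
O - U - A - N - T - G - O: 7+16+14+13+5+1 = 56
O - U - A - N - G - T - O: 7+16+14+11+5+6 = 59
O - U - A - T - N - G - O: 7+16+27+13+11+1 = 75
O - U - A - T - G - N - O: 7+16+27+5+11+10 = 76
O - U - A - G - N - T - O: 7+16+24+11+13+6 = 77
O - U - A - G - T - N - O: 7+16+24+5+13+10 = 75
O - U - N - A - T - G - O: 7+6+14+27+5+1 = 60
O - U - N - A - G - T - O: 7+6+14+24+5+6 = 62
O - U - N - T - A - G - O: 7+6+13+27+24+1 = 78
O - U - N - T - G - A - O: 7+6+13+5+24+23 = 78
O - U - N - G - A - T - O: 7+6+11+24+27+6 = 81
O - U - N - G - T - A - O: 7+6+11+5+27+23 = 79
O - U - T - A - N - G - O: 7+12+27+14+11+1 = 72
O - U - T - A - G - N - O: 7+12+27+24+11+10 = 91
… (46 more)
The minimum is 56.
One optimal route: O → U → A → N → T → G → O (or its reverse).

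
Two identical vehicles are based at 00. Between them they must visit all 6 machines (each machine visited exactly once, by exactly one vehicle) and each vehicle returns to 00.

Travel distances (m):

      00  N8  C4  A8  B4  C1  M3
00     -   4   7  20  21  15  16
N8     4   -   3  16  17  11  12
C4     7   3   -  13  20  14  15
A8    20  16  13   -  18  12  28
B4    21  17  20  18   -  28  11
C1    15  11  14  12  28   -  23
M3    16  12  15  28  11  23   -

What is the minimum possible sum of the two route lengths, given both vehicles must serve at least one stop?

Check every non-empty split of the stops between the two vehicles; for each half take its own optimal tour:
  {N8} + {C4, A8, B4, C1, M3}: 8 + 78 = 86
  {C4} + {N8, A8, B4, C1, M3}: 14 + 72 = 86
  {N8, C4} + {A8, B4, C1, M3}: 14 + 72 = 86
  {A8} + {N8, C4, B4, C1, M3}: 40 + 76 = 116
  {N8, A8} + {C4, B4, C1, M3}: 40 + 76 = 116
  {C4, A8} + {N8, B4, C1, M3}: 40 + 70 = 110
  … (31 splits in total)
Best: vehicle 1 00 → N8 → 00 = 8; vehicle 2 00 → C4 → C1 → A8 → B4 → M3 → 00 = 78; combined 86.

86 m — the smallest possible combined total.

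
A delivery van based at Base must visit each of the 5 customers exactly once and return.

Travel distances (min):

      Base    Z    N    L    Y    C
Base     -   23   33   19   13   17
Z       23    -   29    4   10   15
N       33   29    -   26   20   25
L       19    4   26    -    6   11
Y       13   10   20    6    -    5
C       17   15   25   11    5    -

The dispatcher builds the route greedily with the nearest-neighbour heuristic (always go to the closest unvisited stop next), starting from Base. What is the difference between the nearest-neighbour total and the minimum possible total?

1 min longer than the optimal tour.

From Base: Y=13, C=17, L=19, Z=23, N=33 → choose Y (13).
From Y: C=5, L=6, Z=10, N=20 → choose C (5).
From C: L=11, Z=15, N=25 → choose L (11).
From L: Z=4, N=26 → choose Z (4).
From Z: N=29 → choose N (29).
NN route Base → Y → C → L → Z → N → Base costs 95.
Optimal: Base → N → Z → L → Y → C → Base costs 94 (by enumerating all 60 distinct tours).
Excess = 95 − 94 = 1.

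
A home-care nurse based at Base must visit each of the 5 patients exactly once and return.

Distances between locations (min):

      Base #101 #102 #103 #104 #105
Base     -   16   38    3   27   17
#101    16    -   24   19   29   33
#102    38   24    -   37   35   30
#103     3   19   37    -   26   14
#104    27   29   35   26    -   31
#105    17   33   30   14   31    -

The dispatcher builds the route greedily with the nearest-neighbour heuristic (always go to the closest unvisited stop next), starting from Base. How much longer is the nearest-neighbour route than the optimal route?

The nearest-neighbour route is 4 min longer than optimal.

From Base: #103=3, #101=16, #105=17, #104=27, #102=38 → choose #103 (3).
From #103: #105=14, #101=19, #104=26, #102=37 → choose #105 (14).
From #105: #102=30, #104=31, #101=33 → choose #102 (30).
From #102: #101=24, #104=35 → choose #101 (24).
From #101: #104=29 → choose #104 (29).
NN route Base → #103 → #105 → #102 → #101 → #104 → Base costs 127.
Optimal: Base → #101 → #102 → #104 → #105 → #103 → Base costs 123 (by enumerating all 60 distinct tours).
Excess = 127 − 123 = 4.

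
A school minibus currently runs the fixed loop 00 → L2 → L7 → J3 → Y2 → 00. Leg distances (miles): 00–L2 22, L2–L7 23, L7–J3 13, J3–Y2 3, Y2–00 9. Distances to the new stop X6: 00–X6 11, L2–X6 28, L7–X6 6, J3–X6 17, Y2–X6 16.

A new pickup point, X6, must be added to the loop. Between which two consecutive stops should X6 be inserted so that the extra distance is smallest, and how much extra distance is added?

+10 miles — insert X6 between L7 and J3.

Insertion cost between consecutive stops i–j is d(i,X6) + d(X6,j) − d(i,j):
  between 00 and L2: 11 + 28 − 22 = 17
  between L2 and L7: 28 + 6 − 23 = 11
  between L7 and J3: 6 + 17 − 13 = 10
  between J3 and Y2: 17 + 16 − 3 = 30
  between Y2 and 00: 16 + 11 − 9 = 18
Cheapest insertion is between L7 and J3, adding 10.
New total = 70 + 10 = 80.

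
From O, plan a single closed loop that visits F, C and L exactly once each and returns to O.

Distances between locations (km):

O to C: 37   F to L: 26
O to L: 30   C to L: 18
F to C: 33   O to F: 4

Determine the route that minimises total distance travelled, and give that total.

Minimum total distance: 85 km.

With 3 stops there are 3!/2 = 3 distinct round trips (a route and its reverse cost the same).
O→F→C→L→O: 4+33+18+30 = 85
O→F→L→C→O: 4+26+18+37 = 85
O→C→F→L→O: 37+33+26+30 = 126
The minimum is 85.
One optimal route: O → F → C → L → O (or its reverse).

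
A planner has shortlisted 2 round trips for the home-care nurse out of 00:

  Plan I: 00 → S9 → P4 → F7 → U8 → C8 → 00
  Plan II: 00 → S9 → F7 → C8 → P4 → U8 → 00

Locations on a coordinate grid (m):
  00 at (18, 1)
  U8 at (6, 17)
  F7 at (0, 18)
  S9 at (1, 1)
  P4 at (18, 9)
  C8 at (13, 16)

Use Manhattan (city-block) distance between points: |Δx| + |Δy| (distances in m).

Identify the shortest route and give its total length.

104 m — Plan I is the shortest.

Plan I: 17 + 25 + 27 + 7 + 8 + 20 = 104
Plan II: 17 + 18 + 15 + 12 + 20 + 28 = 110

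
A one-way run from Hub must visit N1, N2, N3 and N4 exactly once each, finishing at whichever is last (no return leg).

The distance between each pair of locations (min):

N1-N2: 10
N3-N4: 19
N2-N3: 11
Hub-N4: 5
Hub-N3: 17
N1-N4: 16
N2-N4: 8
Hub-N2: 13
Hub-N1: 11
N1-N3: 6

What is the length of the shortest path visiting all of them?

There are 4! = 24 possible orderings.
Hub - N1 - N2 - N3 - N4: 11+10+11+19 = 51
Hub - N1 - N2 - N4 - N3: 11+10+8+19 = 48
Hub - N1 - N3 - N2 - N4: 11+6+11+8 = 36
Hub - N1 - N3 - N4 - N2: 11+6+19+8 = 44
Hub - N1 - N4 - N2 - N3: 11+16+8+11 = 46
Hub - N1 - N4 - N3 - N2: 11+16+19+11 = 57
Hub - N2 - N1 - N3 - N4: 13+10+6+19 = 48
Hub - N2 - N1 - N4 - N3: 13+10+16+19 = 58
Hub - N2 - N3 - N1 - N4: 13+11+6+16 = 46
Hub - N2 - N3 - N4 - N1: 13+11+19+16 = 59
Hub - N2 - N4 - N1 - N3: 13+8+16+6 = 43
Hub - N2 - N4 - N3 - N1: 13+8+19+6 = 46
Hub - N3 - N1 - N2 - N4: 17+6+10+8 = 41
Hub - N3 - N1 - N4 - N2: 17+6+16+8 = 47
… (10 more)
Hub - N4 - N2 - N1 - N3: 5+8+10+6 = 29  ← best
The minimum is 29.
One shortest path: Hub → N4 → N2 → N1 → N3.

Minimum one-way distance = 29 min.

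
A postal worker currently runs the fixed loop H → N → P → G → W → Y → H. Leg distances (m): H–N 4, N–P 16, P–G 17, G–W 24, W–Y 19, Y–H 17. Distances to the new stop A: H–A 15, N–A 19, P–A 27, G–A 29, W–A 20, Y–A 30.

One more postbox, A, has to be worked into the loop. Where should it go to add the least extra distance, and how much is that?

Insertion cost between consecutive stops i–j is d(i,A) + d(A,j) − d(i,j):
  between H and N: 15 + 19 − 4 = 30
  between N and P: 19 + 27 − 16 = 30
  between P and G: 27 + 29 − 17 = 39
  between G and W: 29 + 20 − 24 = 25
  between W and Y: 20 + 30 − 19 = 31
  between Y and H: 30 + 15 − 17 = 28
Cheapest insertion is between G and W, adding 25.
New total = 97 + 25 = 122.

Adding 25 m by placing A on the G–W leg.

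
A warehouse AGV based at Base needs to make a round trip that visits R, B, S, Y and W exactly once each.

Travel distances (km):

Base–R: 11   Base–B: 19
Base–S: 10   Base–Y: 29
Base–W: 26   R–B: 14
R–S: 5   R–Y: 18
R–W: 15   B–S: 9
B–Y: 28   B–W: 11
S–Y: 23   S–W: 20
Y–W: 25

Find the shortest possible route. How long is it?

84 km — the shortest possible round trip.

With 5 stops there are 5!/2 = 60 distinct round trips (a route and its reverse cost the same).
Base - R - B - S - Y - W - Base: 11+14+9+23+25+26 = 108
Base - R - B - S - W - Y - Base: 11+14+9+20+25+29 = 108
Base - R - B - Y - S - W - Base: 11+14+28+23+20+26 = 122
Base - R - B - Y - W - S - Base: 11+14+28+25+20+10 = 108
Base - R - B - W - S - Y - Base: 11+14+11+20+23+29 = 108
Base - R - B - W - Y - S - Base: 11+14+11+25+23+10 = 94
Base - R - S - B - Y - W - Base: 11+5+9+28+25+26 = 104
Base - R - S - B - W - Y - Base: 11+5+9+11+25+29 = 90
Base - R - S - Y - B - W - Base: 11+5+23+28+11+26 = 104
Base - R - S - Y - W - B - Base: 11+5+23+25+11+19 = 94
Base - R - S - W - B - Y - Base: 11+5+20+11+28+29 = 104
Base - R - S - W - Y - B - Base: 11+5+20+25+28+19 = 108
Base - R - Y - B - S - W - Base: 11+18+28+9+20+26 = 112
Base - R - Y - B - W - S - Base: 11+18+28+11+20+10 = 98
… (46 more)
Base - R - Y - W - B - S - Base: 11+18+25+11+9+10 = 84  ← best
The minimum is 84.
One optimal route: Base → R → Y → W → B → S → Base (or its reverse).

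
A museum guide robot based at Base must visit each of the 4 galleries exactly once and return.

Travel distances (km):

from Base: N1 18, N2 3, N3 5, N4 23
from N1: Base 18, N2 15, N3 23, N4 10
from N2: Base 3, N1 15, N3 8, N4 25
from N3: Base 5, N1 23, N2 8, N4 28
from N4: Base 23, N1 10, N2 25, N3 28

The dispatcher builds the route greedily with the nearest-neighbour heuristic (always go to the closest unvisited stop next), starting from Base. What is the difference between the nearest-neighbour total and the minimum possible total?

6 km longer than the optimal tour.

From Base: N2=3, N3=5, N1=18, N4=23 → choose N2 (3).
From N2: N3=8, N1=15, N4=25 → choose N3 (8).
From N3: N1=23, N4=28 → choose N1 (23).
From N1: N4=10 → choose N4 (10).
NN route Base → N2 → N3 → N1 → N4 → Base costs 67.
Optimal: Base → N2 → N1 → N4 → N3 → Base costs 61 (by enumerating all 12 distinct tours).
Excess = 67 − 61 = 6.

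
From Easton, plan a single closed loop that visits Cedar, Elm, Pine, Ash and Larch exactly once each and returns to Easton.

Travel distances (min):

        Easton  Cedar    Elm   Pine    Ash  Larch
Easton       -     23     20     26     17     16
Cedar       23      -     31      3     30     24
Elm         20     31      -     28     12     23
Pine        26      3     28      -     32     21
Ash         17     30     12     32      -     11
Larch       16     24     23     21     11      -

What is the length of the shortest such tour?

Easton→Cedar→Elm→Pine→Ash→Larch→Easton: 23+31+28+32+11+16 = 141
Easton→Cedar→Elm→Pine→Larch→Ash→Easton: 23+31+28+21+11+17 = 131
Easton→Cedar→Elm→Ash→Pine→Larch→Easton: 23+31+12+32+21+16 = 135
Easton→Cedar→Elm→Ash→Larch→Pine→Easton: 23+31+12+11+21+26 = 124
Easton→Cedar→Elm→Larch→Pine→Ash→Easton: 23+31+23+21+32+17 = 147
Easton→Cedar→Elm→Larch→Ash→Pine→Easton: 23+31+23+11+32+26 = 146
Easton→Cedar→Pine→Elm→Ash→Larch→Easton: 23+3+28+12+11+16 = 93
Easton→Cedar→Pine→Elm→Larch→Ash→Easton: 23+3+28+23+11+17 = 105
Easton→Cedar→Pine→Ash→Elm→Larch→Easton: 23+3+32+12+23+16 = 109
Easton→Cedar→Pine→Ash→Larch→Elm→Easton: 23+3+32+11+23+20 = 112
Easton→Cedar→Pine→Larch→Elm→Ash→Easton: 23+3+21+23+12+17 = 99
Easton→Cedar→Pine→Larch→Ash→Elm→Easton: 23+3+21+11+12+20 = 90
Easton→Cedar→Ash→Elm→Pine→Larch→Easton: 23+30+12+28+21+16 = 130
Easton→Cedar→Ash→Elm→Larch→Pine→Easton: 23+30+12+23+21+26 = 135
… (46 more)
The minimum is 90.
One optimal route: Easton → Cedar → Pine → Larch → Ash → Elm → Easton (or its reverse).

90 min — the shortest possible round trip.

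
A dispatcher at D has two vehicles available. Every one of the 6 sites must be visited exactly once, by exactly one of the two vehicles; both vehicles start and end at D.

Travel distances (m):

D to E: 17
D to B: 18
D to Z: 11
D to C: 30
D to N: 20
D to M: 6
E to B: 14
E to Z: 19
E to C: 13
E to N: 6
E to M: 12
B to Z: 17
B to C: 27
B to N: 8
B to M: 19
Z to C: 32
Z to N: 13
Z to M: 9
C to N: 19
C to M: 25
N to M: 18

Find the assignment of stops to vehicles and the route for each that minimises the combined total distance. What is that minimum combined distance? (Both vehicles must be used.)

97 m — the smallest possible combined total.

There are 2^5 − 1 = 31 ways to divide the 6 stops into two non-empty groups. For each, the best each vehicle can do is its own shortest tour through its group:
  {E} + {B, Z, C, N, M}: 34 + 86 = 120
  {B} + {E, Z, C, N, M}: 36 + 74 = 110
  {E, B} + {Z, C, N, M}: 49 + 74 = 123
  {Z} + {E, B, C, N, M}: 22 + 76 = 98
  {E, Z} + {B, C, N, M}: 47 + 76 = 123
  {B, Z} + {E, C, N, M}: 46 + 70 = 116
  … (31 splits in total)
  {E, B, Z, C, N} + {M}: 85 + 12 = 97  ← best
Best: vehicle 1 D → E → C → N → B → Z → D = 85; vehicle 2 D → M → D = 12; combined 97.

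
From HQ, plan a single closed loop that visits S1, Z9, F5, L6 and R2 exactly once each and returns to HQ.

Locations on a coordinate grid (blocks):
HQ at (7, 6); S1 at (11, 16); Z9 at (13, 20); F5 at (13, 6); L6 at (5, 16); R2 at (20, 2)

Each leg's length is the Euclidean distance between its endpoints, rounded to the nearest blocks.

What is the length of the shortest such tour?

There are 60 distinct closed tours to check (reversals are equivalent).
HQ → S1 → Z9 → F5 → L6 → R2 → HQ: 11+4+14+13+21+14 = 77
HQ → S1 → Z9 → F5 → R2 → L6 → HQ: 11+4+14+8+21+10 = 68
HQ → S1 → Z9 → L6 → F5 → R2 → HQ: 11+4+9+13+8+14 = 59
HQ → S1 → Z9 → L6 → R2 → F5 → HQ: 11+4+9+21+8+6 = 59
HQ → S1 → Z9 → R2 → F5 → L6 → HQ: 11+4+19+8+13+10 = 65
HQ → S1 → Z9 → R2 → L6 → F5 → HQ: 11+4+19+21+13+6 = 74
HQ → S1 → F5 → Z9 → L6 → R2 → HQ: 11+10+14+9+21+14 = 79
HQ → S1 → F5 → Z9 → R2 → L6 → HQ: 11+10+14+19+21+10 = 85
HQ → S1 → F5 → L6 → Z9 → R2 → HQ: 11+10+13+9+19+14 = 76
HQ → S1 → F5 → L6 → R2 → Z9 → HQ: 11+10+13+21+19+15 = 89
HQ → S1 → F5 → R2 → Z9 → L6 → HQ: 11+10+8+19+9+10 = 67
HQ → S1 → F5 → R2 → L6 → Z9 → HQ: 11+10+8+21+9+15 = 74
HQ → S1 → L6 → Z9 → F5 → R2 → HQ: 11+6+9+14+8+14 = 62
HQ → S1 → L6 → Z9 → R2 → F5 → HQ: 11+6+9+19+8+6 = 59
… (46 more)
HQ → F5 → R2 → Z9 → S1 → L6 → HQ: 6+8+19+4+6+10 = 53  ← best
The minimum is 53.
One optimal route: HQ → F5 → R2 → Z9 → S1 → L6 → HQ (or its reverse).

53 blocks — the shortest possible round trip.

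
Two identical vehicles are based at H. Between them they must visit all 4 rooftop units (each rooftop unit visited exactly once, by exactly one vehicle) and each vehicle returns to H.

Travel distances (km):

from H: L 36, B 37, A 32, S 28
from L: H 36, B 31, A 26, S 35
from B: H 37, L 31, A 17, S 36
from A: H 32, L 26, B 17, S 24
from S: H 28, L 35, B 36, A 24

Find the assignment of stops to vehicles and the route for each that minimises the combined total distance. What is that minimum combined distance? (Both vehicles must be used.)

There are 2^3 − 1 = 7 ways to divide the 4 stops into two non-empty groups. For each, the best each vehicle can do is its own shortest tour through its group:
  {L} + {B, A, S}: 72 + 106 = 178
  {B} + {L, A, S}: 74 + 114 = 188
  {L, B} + {A, S}: 104 + 84 = 188
  {A} + {L, B, S}: 64 + 131 = 195
  {L, A} + {B, S}: 94 + 101 = 195
  {B, A} + {L, S}: 86 + 99 = 185
  … (7 splits in total)
  {L, B, A} + {S}: 116 + 56 = 172  ← best
Best: vehicle 1 H → L → B → A → H = 116; vehicle 2 H → S → H = 56; combined 172.

172 km — the smallest possible combined total.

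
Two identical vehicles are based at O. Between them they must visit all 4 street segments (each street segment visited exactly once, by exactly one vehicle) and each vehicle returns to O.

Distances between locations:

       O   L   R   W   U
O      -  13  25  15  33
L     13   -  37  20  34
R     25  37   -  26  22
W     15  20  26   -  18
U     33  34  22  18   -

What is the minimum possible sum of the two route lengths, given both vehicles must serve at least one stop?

There are 2^3 − 1 = 7 ways to divide the 4 stops into two non-empty groups. For each, the best each vehicle can do is its own shortest tour through its group:
  {L} + {R, W, U}: 26 + 80 = 106
  {R} + {L, W, U}: 50 + 80 = 130
  {L, R} + {W, U}: 75 + 66 = 141
  {W} + {L, R, U}: 30 + 94 = 124
  {L, W} + {R, U}: 48 + 80 = 128
  {R, W} + {L, U}: 66 + 80 = 146
  … (7 splits in total)
Best: vehicle 1 O → L → O = 26; vehicle 2 O → R → U → W → O = 80; combined 106.

Minimum combined distance: 106.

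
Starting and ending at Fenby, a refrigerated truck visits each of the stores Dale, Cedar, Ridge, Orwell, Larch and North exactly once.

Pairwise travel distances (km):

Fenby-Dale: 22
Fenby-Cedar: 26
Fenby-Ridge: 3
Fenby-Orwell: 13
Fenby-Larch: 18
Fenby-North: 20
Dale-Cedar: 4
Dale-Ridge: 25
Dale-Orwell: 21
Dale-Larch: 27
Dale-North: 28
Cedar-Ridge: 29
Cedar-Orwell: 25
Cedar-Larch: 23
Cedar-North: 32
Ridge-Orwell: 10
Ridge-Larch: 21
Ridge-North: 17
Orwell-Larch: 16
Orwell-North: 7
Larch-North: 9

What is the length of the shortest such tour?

Minimum total distance: 78 km.

There are 360 distinct closed tours to check (reversals are equivalent).
Fenby→Dale→Cedar→Ridge→Orwell→Larch→North→Fenby: 22+4+29+10+16+9+20 = 110
Fenby→Dale→Cedar→Ridge→Orwell→North→Larch→Fenby: 22+4+29+10+7+9+18 = 99
Fenby→Dale→Cedar→Ridge→Larch→Orwell→North→Fenby: 22+4+29+21+16+7+20 = 119
Fenby→Dale→Cedar→Ridge→Larch→North→Orwell→Fenby: 22+4+29+21+9+7+13 = 105
Fenby→Dale→Cedar→Ridge→North→Orwell→Larch→Fenby: 22+4+29+17+7+16+18 = 113
Fenby→Dale→Cedar→Ridge→North→Larch→Orwell→Fenby: 22+4+29+17+9+16+13 = 110
Fenby→Dale→Cedar→Orwell→Ridge→Larch→North→Fenby: 22+4+25+10+21+9+20 = 111
Fenby→Dale→Cedar→Orwell→Ridge→North→Larch→Fenby: 22+4+25+10+17+9+18 = 105
… (352 more)
Fenby→Dale→Cedar→Larch→North→Orwell→Ridge→Fenby: 22+4+23+9+7+10+3 = 78  ← best
The minimum is 78.
One optimal route: Fenby → Dale → Cedar → Larch → North → Orwell → Ridge → Fenby (or its reverse).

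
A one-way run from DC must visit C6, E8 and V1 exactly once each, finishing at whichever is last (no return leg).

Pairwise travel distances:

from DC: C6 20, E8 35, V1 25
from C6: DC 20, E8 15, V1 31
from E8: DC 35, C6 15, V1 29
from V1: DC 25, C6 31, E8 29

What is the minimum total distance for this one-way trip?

Shortest open route: 64.

There are 3! = 6 possible orderings.
DC - C6 - E8 - V1: 20+15+29 = 64
DC - C6 - V1 - E8: 20+31+29 = 80
DC - E8 - C6 - V1: 35+15+31 = 81
DC - E8 - V1 - C6: 35+29+31 = 95
DC - V1 - C6 - E8: 25+31+15 = 71
DC - V1 - E8 - C6: 25+29+15 = 69
The minimum is 64.
One shortest path: DC → C6 → E8 → V1.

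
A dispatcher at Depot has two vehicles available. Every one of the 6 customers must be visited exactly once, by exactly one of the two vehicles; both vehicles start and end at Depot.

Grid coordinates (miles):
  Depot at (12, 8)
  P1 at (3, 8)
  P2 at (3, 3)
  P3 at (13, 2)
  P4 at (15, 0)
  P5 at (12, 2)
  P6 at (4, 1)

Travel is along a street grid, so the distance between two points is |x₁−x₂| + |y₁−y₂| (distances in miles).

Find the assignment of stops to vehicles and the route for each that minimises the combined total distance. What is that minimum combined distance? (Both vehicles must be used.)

There are 2^5 − 1 = 31 ways to divide the 6 stops into two non-empty groups. For each, the best each vehicle can do is its own shortest tour through its group:
  {P1} + {P2, P3, P4, P5, P6}: 18 + 40 = 58
  {P2} + {P1, P3, P4, P5, P6}: 28 + 40 = 68
  {P1, P2} + {P3, P4, P5, P6}: 28 + 38 = 66
  {P3} + {P1, P2, P4, P5, P6}: 14 + 40 = 54
  {P1, P3} + {P2, P4, P5, P6}: 32 + 40 = 72
  {P2, P3} + {P1, P4, P5, P6}: 32 + 40 = 72
  … (31 splits in total)
  {P5} + {P1, P2, P3, P4, P6}: 12 + 40 = 52  ← best
Best: vehicle 1 Depot → P5 → Depot = 12; vehicle 2 Depot → P1 → P2 → P6 → P4 → P3 → Depot = 40; combined 52.

52 miles — the smallest possible combined total.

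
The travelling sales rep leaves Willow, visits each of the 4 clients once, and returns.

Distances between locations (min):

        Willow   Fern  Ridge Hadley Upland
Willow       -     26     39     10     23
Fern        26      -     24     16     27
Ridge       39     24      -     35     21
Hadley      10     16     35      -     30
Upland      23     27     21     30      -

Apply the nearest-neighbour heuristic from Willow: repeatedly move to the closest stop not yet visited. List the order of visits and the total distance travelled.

From Willow: distances to unvisited — Hadley=10, Upland=23, Fern=26, Ridge=39. Nearest is Hadley (10).
From Hadley: distances to unvisited — Fern=16, Upland=30, Ridge=35. Nearest is Fern (16).
From Fern: distances to unvisited — Ridge=24, Upland=27. Nearest is Ridge (24).
From Ridge: distances to unvisited — Upland=21. Nearest is Upland (21).
Return Upland→Willow: 23.
Total = 10 + 16 + 24 + 21 + 23 = 94.

Total distance 94 min via the nearest-neighbour route Willow → Hadley → Fern → Ridge → Upland → Willow.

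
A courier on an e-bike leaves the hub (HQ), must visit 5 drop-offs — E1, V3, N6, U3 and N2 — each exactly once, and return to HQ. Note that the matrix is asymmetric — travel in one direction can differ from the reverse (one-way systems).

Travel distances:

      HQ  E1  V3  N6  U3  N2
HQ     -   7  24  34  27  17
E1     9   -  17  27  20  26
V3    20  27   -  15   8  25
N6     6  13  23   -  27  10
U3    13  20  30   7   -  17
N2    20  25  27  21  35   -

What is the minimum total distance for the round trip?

Minimum total distance: 69.

HQ → E1 → V3 → N6 → U3 → N2 → HQ: 7+17+15+27+17+20 = 103
HQ → E1 → V3 → N6 → N2 → U3 → HQ: 7+17+15+10+35+13 = 97
HQ → E1 → V3 → U3 → N6 → N2 → HQ: 7+17+8+7+10+20 = 69
HQ → E1 → V3 → U3 → N2 → N6 → HQ: 7+17+8+17+21+6 = 76
HQ → E1 → V3 → N2 → N6 → U3 → HQ: 7+17+25+21+27+13 = 110
HQ → E1 → V3 → N2 → U3 → N6 → HQ: 7+17+25+35+7+6 = 97
HQ → E1 → N6 → V3 → U3 → N2 → HQ: 7+27+23+8+17+20 = 102
HQ → E1 → N6 → V3 → N2 → U3 → HQ: 7+27+23+25+35+13 = 130
HQ → E1 → N6 → U3 → V3 → N2 → HQ: 7+27+27+30+25+20 = 136
HQ → E1 → N6 → U3 → N2 → V3 → HQ: 7+27+27+17+27+20 = 125
HQ → E1 → N6 → N2 → V3 → U3 → HQ: 7+27+10+27+8+13 = 92
HQ → E1 → N6 → N2 → U3 → V3 → HQ: 7+27+10+35+30+20 = 129
HQ → E1 → U3 → V3 → N6 → N2 → HQ: 7+20+30+15+10+20 = 102
HQ → E1 → U3 → V3 → N2 → N6 → HQ: 7+20+30+25+21+6 = 109
… (106 more)
The minimum is 69.
One optimal route: HQ → E1 → V3 → U3 → N6 → N2 → HQ.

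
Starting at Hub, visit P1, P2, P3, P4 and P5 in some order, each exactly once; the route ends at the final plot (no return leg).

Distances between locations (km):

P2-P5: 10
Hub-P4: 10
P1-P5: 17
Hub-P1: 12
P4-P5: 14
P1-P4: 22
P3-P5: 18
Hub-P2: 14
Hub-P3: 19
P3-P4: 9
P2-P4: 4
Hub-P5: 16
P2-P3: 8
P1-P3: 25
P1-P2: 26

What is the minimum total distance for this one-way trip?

There are 5! = 120 possible orderings.
Hub → P1 → P2 → P3 → P4 → P5: 12+26+8+9+14 = 69
Hub → P1 → P2 → P3 → P5 → P4: 12+26+8+18+14 = 78
Hub → P1 → P2 → P4 → P3 → P5: 12+26+4+9+18 = 69
Hub → P1 → P2 → P4 → P5 → P3: 12+26+4+14+18 = 74
Hub → P1 → P2 → P5 → P3 → P4: 12+26+10+18+9 = 75
Hub → P1 → P2 → P5 → P4 → P3: 12+26+10+14+9 = 71
Hub → P1 → P3 → P2 → P4 → P5: 12+25+8+4+14 = 63
Hub → P1 → P3 → P2 → P5 → P4: 12+25+8+10+14 = 69
Hub → P1 → P3 → P4 → P2 → P5: 12+25+9+4+10 = 60
Hub → P1 → P3 → P4 → P5 → P2: 12+25+9+14+10 = 70
Hub → P1 → P3 → P5 → P2 → P4: 12+25+18+10+4 = 69
Hub → P1 → P3 → P5 → P4 → P2: 12+25+18+14+4 = 73
Hub → P1 → P4 → P2 → P3 → P5: 12+22+4+8+18 = 64
Hub → P1 → P4 → P2 → P5 → P3: 12+22+4+10+18 = 66
… (106 more)
Hub → P1 → P5 → P2 → P4 → P3: 12+17+10+4+9 = 52  ← best
The minimum is 52.
One shortest path: Hub → P1 → P5 → P2 → P4 → P3.

Minimum one-way distance = 52 km.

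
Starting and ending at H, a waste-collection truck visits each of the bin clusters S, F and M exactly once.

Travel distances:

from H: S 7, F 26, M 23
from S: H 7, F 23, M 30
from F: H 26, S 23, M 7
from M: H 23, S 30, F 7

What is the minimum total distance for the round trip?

Minimum total distance: 60.

H-S-F-M-H: 7+23+7+23 = 60
H-S-M-F-H: 7+30+7+26 = 70
H-F-S-M-H: 26+23+30+23 = 102
The minimum is 60.
One optimal route: H → S → F → M → H (or its reverse).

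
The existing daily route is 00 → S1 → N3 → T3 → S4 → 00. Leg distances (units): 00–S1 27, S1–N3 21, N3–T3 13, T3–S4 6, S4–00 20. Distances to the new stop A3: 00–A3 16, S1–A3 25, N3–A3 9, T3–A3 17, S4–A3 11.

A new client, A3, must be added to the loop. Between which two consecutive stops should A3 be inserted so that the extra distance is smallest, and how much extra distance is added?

Insertion cost between consecutive stops i–j is d(i,A3) + d(A3,j) − d(i,j):
  between 00 and S1: 16 + 25 − 27 = 14
  between S1 and N3: 25 + 9 − 21 = 13
  between N3 and T3: 9 + 17 − 13 = 13
  between T3 and S4: 17 + 11 − 6 = 22
  between S4 and 00: 11 + 16 − 20 = 7
Cheapest insertion is between S4 and 00, adding 7.
New total = 87 + 7 = 94.

+7 — insert A3 between S4 and 00.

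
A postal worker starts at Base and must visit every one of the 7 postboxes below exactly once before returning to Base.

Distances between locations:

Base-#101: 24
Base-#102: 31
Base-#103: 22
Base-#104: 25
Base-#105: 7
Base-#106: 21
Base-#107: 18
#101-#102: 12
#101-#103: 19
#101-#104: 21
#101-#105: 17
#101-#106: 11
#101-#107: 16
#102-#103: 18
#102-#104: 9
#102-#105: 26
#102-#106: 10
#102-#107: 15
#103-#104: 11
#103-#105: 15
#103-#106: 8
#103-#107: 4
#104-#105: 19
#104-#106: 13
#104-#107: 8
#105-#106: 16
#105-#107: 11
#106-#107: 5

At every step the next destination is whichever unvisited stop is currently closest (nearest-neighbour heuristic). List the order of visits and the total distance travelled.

Total distance 94 via the nearest-neighbour route Base → #105 → #107 → #103 → #106 → #102 → #104 → #101 → Base.

From Base: distances to unvisited — #105=7, #107=18, #106=21, #103=22, #101=24, #104=25, #102=31. Nearest is #105 (7).
From #105: distances to unvisited — #107=11, #103=15, #106=16, #101=17, #104=19, #102=26. Nearest is #107 (11).
From #107: distances to unvisited — #103=4, #106=5, #104=8, #102=15, #101=16. Nearest is #103 (4).
From #103: distances to unvisited — #106=8, #104=11, #102=18, #101=19. Nearest is #106 (8).
From #106: distances to unvisited — #102=10, #101=11, #104=13. Nearest is #102 (10).
From #102: distances to unvisited — #104=9, #101=12. Nearest is #104 (9).
From #104: distances to unvisited — #101=21. Nearest is #101 (21).
Return #101→Base: 24.
Total = 7 + 11 + 4 + 8 + 10 + 9 + 21 + 24 = 94.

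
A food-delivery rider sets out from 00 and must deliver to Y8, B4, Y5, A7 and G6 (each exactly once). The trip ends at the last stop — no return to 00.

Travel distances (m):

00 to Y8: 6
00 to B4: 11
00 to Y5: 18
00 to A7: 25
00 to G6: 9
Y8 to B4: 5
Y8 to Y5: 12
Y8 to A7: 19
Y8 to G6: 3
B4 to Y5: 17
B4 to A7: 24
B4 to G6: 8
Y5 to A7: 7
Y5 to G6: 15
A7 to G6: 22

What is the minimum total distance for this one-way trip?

Shortest open route: 41 m.

There are 5! = 120 possible orderings.
00 → Y8 → B4 → Y5 → A7 → G6: 6+5+17+7+22 = 57
00 → Y8 → B4 → Y5 → G6 → A7: 6+5+17+15+22 = 65
00 → Y8 → B4 → A7 → Y5 → G6: 6+5+24+7+15 = 57
00 → Y8 → B4 → A7 → G6 → Y5: 6+5+24+22+15 = 72
00 → Y8 → B4 → G6 → Y5 → A7: 6+5+8+15+7 = 41
00 → Y8 → B4 → G6 → A7 → Y5: 6+5+8+22+7 = 48
00 → Y8 → Y5 → B4 → A7 → G6: 6+12+17+24+22 = 81
00 → Y8 → Y5 → B4 → G6 → A7: 6+12+17+8+22 = 65
00 → Y8 → Y5 → A7 → B4 → G6: 6+12+7+24+8 = 57
00 → Y8 → Y5 → A7 → G6 → B4: 6+12+7+22+8 = 55
00 → Y8 → Y5 → G6 → B4 → A7: 6+12+15+8+24 = 65
00 → Y8 → Y5 → G6 → A7 → B4: 6+12+15+22+24 = 79
00 → Y8 → A7 → B4 → Y5 → G6: 6+19+24+17+15 = 81
00 → Y8 → A7 → B4 → G6 → Y5: 6+19+24+8+15 = 72
… (106 more)
The minimum is 41.
One shortest path: 00 → Y8 → B4 → G6 → Y5 → A7.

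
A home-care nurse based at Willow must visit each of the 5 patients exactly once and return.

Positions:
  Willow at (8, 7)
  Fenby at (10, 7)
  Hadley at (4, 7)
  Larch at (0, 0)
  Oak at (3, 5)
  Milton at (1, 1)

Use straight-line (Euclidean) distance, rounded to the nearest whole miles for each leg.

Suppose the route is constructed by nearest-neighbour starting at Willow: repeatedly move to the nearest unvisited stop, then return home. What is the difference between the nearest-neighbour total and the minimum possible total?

Willow: Fenby=2, Hadley=4, Oak=5, Milton=9, Larch=11 ⇒ Fenby
Fenby: Hadley=6, Oak=7, Milton=11, Larch=12 ⇒ Hadley
Hadley: Oak=2, Milton=7, Larch=8 ⇒ Oak
Oak: Milton=4, Larch=6 ⇒ Milton
Milton: Larch=1 ⇒ Larch
NN route Willow → Fenby → Hadley → Oak → Milton → Larch → Willow costs 26.
Optimal: Willow → Fenby → Larch → Milton → Oak → Hadley → Willow costs 25 (by enumerating all 60 distinct tours).
Excess = 26 − 25 = 1.

The nearest-neighbour route is 1 miles longer than optimal.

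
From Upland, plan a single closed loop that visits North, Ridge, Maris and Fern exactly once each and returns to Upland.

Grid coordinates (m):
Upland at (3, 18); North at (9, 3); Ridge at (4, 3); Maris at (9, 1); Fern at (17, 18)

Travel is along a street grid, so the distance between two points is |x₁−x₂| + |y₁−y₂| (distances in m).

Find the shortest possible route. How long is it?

Upland → North → Ridge → Maris → Fern → Upland: 21+5+7+25+14 = 72
Upland → North → Ridge → Fern → Maris → Upland: 21+5+28+25+23 = 102
Upland → North → Maris → Ridge → Fern → Upland: 21+2+7+28+14 = 72
Upland → North → Maris → Fern → Ridge → Upland: 21+2+25+28+16 = 92
Upland → North → Fern → Ridge → Maris → Upland: 21+23+28+7+23 = 102
Upland → North → Fern → Maris → Ridge → Upland: 21+23+25+7+16 = 92
Upland → Ridge → North → Maris → Fern → Upland: 16+5+2+25+14 = 62
Upland → Ridge → North → Fern → Maris → Upland: 16+5+23+25+23 = 92
Upland → Ridge → Maris → North → Fern → Upland: 16+7+2+23+14 = 62
Upland → Ridge → Fern → North → Maris → Upland: 16+28+23+2+23 = 92
Upland → Maris → North → Ridge → Fern → Upland: 23+2+5+28+14 = 72
Upland → Maris → Ridge → North → Fern → Upland: 23+7+5+23+14 = 72
The minimum is 62.
One optimal route: Upland → Ridge → North → Maris → Fern → Upland (or its reverse).

Minimum total distance: 62 m.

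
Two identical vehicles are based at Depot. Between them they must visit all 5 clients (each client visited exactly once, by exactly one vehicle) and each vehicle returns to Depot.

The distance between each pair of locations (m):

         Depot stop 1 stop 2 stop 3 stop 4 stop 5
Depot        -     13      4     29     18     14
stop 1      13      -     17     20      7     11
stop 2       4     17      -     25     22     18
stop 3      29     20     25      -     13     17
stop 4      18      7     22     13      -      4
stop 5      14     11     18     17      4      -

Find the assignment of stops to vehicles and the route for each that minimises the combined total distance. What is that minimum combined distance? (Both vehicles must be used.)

72 m — the smallest possible combined total.

Try each way of splitting the stops between the two vehicles (each non-empty) and, for each split, find the best tour for each vehicle:
  {stop 1} + {stop 2, stop 3, stop 4, stop 5}: 26 + 60 = 86
  {stop 2} + {stop 1, stop 3, stop 4, stop 5}: 8 + 64 = 72
  {stop 1, stop 2} + {stop 3, stop 4, stop 5}: 34 + 60 = 94
  {stop 3} + {stop 1, stop 2, stop 4, stop 5}: 58 + 46 = 104
  {stop 1, stop 3} + {stop 2, stop 4, stop 5}: 62 + 44 = 106
  {stop 2, stop 3} + {stop 1, stop 4, stop 5}: 58 + 38 = 96
  … (15 splits in total)
Best: vehicle 1 Depot → stop 2 → Depot = 8; vehicle 2 Depot → stop 1 → stop 3 → stop 4 → stop 5 → Depot = 64; combined 72.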